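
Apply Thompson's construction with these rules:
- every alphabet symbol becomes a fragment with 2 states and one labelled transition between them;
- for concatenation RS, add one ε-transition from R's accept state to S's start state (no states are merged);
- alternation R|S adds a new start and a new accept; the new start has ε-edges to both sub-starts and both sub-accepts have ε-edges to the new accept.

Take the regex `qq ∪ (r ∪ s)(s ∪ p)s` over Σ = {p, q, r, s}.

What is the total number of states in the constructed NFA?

Building bottom-up:
Each of the 7 symbol leaves contributes a 2-state fragment.
  qq — 4 states
  r ∪ s — 6 states
  s ∪ p — 6 states
  (r ∪ s)(s ∪ p)s — 14 states
  qq ∪ (r ∪ s)(s ∪ p)s — 20 states

20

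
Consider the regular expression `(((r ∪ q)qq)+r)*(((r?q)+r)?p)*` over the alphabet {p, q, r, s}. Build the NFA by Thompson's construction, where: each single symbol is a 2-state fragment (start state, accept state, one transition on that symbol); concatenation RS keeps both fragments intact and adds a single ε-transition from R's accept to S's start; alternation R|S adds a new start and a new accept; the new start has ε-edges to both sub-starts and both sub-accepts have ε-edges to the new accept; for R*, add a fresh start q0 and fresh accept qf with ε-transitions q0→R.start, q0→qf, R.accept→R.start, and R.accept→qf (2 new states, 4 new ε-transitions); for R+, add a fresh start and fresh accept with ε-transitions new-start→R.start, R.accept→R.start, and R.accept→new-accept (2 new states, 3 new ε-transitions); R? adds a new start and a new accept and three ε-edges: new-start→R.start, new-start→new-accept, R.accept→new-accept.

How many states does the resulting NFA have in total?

32

By structural recursion:
Each of the 9 symbol leaves contributes a 2-state fragment.
  r ∪ q — 6 states
  (r ∪ q)qq — 10 states
  ((r ∪ q)qq)+ — 12 states
  ((r ∪ q)qq)+r — 14 states
  (((r ∪ q)qq)+r)* — 16 states
  r? — 4 states
  r?q — 6 states
  (r?q)+ — 8 states
  (r?q)+r — 10 states
  ((r?q)+r)? — 12 states
  ((r?q)+r)?p — 14 states
  (((r?q)+r)?p)* — 16 states
  (((r ∪ q)qq)+r)*(((r?q)+r)?p)* — 32 states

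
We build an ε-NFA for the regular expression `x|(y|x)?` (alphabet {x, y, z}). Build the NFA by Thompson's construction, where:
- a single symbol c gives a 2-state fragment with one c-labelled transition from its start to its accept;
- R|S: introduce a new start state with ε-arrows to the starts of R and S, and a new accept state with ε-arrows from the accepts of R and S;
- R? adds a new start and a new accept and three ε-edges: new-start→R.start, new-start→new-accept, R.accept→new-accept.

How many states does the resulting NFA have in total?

Recursing over subexpressions:
Each of the 3 symbol leaves contributes a 2-state fragment.
  y|x : 6 states
  (y|x)? : 8 states
  x|(y|x)? : 12 states

12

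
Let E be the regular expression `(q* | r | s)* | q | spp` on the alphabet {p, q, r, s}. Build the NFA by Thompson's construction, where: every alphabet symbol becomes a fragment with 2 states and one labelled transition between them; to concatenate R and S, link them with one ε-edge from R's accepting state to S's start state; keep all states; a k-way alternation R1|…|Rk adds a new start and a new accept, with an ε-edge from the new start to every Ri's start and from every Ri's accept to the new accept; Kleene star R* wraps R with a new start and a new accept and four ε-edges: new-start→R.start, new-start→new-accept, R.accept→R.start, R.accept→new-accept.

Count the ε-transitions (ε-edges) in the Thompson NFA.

Recursing over subexpressions:
Each of the 7 symbol leaves contributes 0 ε-transitions.
  q* — 4 ε-transitions
  q* | r | s — 10 ε-transitions
  (q* | r | s)* — 14 ε-transitions
  spp — 2 ε-transitions
  (q* | r | s)* | q | spp — 22 ε-transitions

22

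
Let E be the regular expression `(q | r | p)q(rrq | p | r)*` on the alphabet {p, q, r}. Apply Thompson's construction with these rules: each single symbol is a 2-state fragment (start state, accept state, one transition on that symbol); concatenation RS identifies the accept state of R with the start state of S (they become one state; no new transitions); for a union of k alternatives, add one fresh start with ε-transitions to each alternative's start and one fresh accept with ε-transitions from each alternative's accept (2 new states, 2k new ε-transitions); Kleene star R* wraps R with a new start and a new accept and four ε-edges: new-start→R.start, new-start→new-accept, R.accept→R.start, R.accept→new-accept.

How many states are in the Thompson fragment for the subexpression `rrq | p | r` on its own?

Fragment for `rrq | p | r`:
Each of the 5 symbol leaves contributes a 2-state fragment.
  rrq → 4 states
  rrq | p | r → 10 states

10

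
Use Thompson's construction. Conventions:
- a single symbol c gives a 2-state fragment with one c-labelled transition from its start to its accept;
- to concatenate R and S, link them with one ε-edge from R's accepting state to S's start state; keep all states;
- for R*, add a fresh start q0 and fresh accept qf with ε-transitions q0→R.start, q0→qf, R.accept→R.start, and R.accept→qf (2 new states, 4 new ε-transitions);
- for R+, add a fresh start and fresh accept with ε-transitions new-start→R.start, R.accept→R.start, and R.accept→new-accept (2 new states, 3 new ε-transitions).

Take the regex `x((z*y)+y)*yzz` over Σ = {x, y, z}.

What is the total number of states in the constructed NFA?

20

Bottom-up over the parse tree:
Each of the 7 symbol leaves contributes a 2-state fragment.
  z* → 4 states
  z*y → 6 states
  (z*y)+ → 8 states
  (z*y)+y → 10 states
  ((z*y)+y)* → 12 states
  x((z*y)+y)*yzz → 20 states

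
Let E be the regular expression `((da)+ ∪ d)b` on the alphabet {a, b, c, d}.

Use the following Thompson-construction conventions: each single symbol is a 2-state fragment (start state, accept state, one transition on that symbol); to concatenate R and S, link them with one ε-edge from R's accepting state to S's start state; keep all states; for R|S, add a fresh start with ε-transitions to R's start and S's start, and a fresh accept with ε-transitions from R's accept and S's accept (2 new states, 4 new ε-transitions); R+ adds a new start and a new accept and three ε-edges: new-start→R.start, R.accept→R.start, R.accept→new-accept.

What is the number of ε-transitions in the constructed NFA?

9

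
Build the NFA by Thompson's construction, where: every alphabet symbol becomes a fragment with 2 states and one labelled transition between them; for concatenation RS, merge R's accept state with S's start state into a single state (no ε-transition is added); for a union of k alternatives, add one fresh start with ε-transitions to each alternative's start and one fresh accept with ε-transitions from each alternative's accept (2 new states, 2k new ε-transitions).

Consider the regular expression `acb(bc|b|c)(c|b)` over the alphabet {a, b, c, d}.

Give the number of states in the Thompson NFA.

Per subexpression:
Each of the 9 symbol leaves contributes a 2-state fragment.
  bc = 3 states
  bc|b|c = 9 states
  c|b = 6 states
  acb(bc|b|c)(c|b) = 17 states

17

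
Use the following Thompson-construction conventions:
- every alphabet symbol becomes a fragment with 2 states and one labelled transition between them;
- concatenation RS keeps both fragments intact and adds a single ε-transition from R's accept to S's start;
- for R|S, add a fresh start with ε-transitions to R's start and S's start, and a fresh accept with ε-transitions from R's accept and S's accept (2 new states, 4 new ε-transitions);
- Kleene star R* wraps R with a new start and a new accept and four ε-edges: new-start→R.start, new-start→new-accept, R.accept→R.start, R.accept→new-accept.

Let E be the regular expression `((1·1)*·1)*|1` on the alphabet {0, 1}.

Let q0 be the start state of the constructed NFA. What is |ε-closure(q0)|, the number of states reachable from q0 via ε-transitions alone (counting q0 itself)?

9

Work bottom-up. For each fragment F, track |ε-closure(F.start)| and whether F's accept lies in that closure (i.e. whether F accepts ε). A single-symbol fragment has closure size 1 and does not accept ε.
  1·1 → |closure| equals the left operand's closure size = 1 (its accept is not ε-reachable, so the closure stops there)
  (1·1)* → the star's fresh start ε-reaches both the body's start and the fresh accept: |closure| = 2 + 1 = 3
  (1·1)*·1 → the left operand accepts ε, so the closure extends into the next operand (via the concat ε-link); |closure| = 3 + 1 = 4
  ((1·1)*·1)* → |closure| = 1 (new start) + 4 (body) + 1 (new accept) = 6
  ((1·1)*·1)*|1 → |closure| = 1 (new start) + (6 + 1) + 1 (new accept, since some branch ε-reaches its own accept) = 9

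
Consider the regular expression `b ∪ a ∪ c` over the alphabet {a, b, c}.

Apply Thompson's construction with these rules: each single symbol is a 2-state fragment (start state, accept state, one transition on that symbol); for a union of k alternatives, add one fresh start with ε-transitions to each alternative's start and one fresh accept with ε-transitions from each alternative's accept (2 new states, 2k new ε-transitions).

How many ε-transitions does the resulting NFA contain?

6

Per subexpression:
Each of the 3 symbol leaves contributes 0 ε-transitions.
  b ∪ a ∪ c = 6 ε-transitions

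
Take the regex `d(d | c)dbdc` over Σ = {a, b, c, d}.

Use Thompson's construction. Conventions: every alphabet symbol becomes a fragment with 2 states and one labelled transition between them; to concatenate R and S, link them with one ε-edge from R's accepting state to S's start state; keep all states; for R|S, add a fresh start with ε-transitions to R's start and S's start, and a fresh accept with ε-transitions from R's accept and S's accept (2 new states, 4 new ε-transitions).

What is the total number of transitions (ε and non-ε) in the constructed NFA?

Bottom-up over the parse tree:
Each of the 7 symbol leaves contributes 1 transition (1 symbol, 0 ε).
  d | c — 6 transitions (2 symbol, 4 ε)
  d(d | c)dbdc — 16 transitions (7 symbol, 9 ε)

16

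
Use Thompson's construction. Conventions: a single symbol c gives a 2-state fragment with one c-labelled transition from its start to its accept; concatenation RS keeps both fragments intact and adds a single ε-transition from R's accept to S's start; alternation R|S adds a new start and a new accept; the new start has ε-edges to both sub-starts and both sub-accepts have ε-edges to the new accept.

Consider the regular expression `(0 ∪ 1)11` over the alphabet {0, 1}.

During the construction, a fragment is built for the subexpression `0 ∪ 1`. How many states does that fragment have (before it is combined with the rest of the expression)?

6

Fragment for `0 ∪ 1`:
Each of the 2 symbol leaves contributes a 2-state fragment.
  0 ∪ 1 = 6 states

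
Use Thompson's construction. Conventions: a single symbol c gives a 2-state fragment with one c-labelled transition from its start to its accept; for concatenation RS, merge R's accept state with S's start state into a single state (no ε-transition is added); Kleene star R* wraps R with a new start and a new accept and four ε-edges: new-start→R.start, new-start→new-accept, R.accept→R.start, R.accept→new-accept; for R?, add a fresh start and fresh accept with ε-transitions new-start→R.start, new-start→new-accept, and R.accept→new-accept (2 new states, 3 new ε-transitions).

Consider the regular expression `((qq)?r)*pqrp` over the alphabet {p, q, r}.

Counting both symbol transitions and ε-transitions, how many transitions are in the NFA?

14

Recursing over subexpressions:
Each of the 7 symbol leaves contributes 1 transition (1 symbol, 0 ε).
  qq → 2 transitions (2 symbol, 0 ε)
  (qq)? → 5 transitions (2 symbol, 3 ε)
  (qq)?r → 6 transitions (3 symbol, 3 ε)
  ((qq)?r)* → 10 transitions (3 symbol, 7 ε)
  ((qq)?r)*pqrp → 14 transitions (7 symbol, 7 ε)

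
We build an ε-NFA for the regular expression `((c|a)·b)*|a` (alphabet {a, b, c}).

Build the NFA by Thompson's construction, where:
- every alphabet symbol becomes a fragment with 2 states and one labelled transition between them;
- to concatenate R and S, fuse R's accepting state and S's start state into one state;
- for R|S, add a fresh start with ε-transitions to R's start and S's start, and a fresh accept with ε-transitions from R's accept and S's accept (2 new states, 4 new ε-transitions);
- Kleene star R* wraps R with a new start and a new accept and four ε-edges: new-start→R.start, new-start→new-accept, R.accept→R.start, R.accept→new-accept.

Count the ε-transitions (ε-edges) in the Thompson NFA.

Recursing over subexpressions:
Each of the 4 symbol leaves contributes 0 ε-transitions.
  c|a — 4 ε-transitions
  (c|a)·b — 4 ε-transitions
  ((c|a)·b)* — 8 ε-transitions
  ((c|a)·b)*|a — 12 ε-transitions

12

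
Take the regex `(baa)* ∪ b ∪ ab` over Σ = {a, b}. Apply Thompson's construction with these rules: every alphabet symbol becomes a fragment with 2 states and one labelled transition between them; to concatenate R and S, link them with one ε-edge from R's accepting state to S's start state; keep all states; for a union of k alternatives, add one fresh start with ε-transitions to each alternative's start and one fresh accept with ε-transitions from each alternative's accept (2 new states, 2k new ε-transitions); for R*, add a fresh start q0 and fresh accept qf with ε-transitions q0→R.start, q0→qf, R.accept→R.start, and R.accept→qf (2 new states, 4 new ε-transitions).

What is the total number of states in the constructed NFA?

16

By structural recursion:
Each of the 6 symbol leaves contributes a 2-state fragment.
  baa = 6 states
  (baa)* = 8 states
  ab = 4 states
  (baa)* ∪ b ∪ ab = 16 states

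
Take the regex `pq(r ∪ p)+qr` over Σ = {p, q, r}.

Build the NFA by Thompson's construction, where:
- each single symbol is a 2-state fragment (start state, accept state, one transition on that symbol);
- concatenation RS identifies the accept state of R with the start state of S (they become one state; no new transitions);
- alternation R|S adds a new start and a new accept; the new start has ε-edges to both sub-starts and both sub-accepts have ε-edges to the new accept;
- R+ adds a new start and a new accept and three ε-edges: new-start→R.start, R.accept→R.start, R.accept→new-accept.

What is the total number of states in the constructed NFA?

12

Building bottom-up:
Each of the 6 symbol leaves contributes a 2-state fragment.
  r ∪ p : 6 states
  (r ∪ p)+ : 8 states
  pq(r ∪ p)+qr : 12 states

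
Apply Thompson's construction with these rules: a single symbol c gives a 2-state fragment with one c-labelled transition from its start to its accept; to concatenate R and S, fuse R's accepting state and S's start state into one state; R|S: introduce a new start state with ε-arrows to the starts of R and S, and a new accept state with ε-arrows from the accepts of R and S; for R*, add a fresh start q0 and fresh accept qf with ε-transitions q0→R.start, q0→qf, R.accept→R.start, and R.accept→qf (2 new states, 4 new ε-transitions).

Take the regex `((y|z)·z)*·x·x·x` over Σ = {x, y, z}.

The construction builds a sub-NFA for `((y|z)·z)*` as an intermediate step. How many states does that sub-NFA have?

Fragment for `((y|z)·z)*`:
Each of the 3 symbol leaves contributes a 2-state fragment.
  y|z — 6 states
  (y|z)·z — 7 states
  ((y|z)·z)* — 9 states

9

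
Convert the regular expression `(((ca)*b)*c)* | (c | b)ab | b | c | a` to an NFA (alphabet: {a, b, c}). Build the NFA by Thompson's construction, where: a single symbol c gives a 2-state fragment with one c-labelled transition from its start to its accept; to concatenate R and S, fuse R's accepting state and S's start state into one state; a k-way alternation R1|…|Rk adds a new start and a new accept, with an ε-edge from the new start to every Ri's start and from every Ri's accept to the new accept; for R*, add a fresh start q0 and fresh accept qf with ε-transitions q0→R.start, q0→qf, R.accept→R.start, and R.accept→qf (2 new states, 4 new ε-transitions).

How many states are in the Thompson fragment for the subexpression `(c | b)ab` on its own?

8

Fragment for `(c | b)ab`:
Each of the 4 symbol leaves contributes a 2-state fragment.
  c | b — 6 states
  (c | b)ab — 8 states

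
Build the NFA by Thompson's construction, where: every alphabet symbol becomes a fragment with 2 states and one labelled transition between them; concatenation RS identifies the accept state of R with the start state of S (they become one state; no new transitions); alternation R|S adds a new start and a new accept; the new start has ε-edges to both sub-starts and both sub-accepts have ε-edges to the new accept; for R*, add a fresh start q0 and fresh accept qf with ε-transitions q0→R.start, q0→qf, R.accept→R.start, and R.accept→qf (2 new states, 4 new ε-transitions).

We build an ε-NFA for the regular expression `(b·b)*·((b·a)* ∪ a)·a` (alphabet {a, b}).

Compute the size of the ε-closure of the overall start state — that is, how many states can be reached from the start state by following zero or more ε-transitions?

8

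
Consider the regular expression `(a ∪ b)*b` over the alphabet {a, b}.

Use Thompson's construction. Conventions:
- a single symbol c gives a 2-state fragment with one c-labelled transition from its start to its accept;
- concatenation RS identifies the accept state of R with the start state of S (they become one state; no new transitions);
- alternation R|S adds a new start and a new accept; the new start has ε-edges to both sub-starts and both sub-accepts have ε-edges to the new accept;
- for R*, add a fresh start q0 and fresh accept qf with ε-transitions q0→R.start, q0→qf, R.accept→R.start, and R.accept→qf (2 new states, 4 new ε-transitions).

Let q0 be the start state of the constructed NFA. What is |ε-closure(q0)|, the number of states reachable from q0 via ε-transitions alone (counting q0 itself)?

Compute the ε-closure size of each fragment's start state recursively; a symbol fragment's start has no outgoing ε-edge, so its closure is just itself (size 1).
  a ∪ b : |closure| = 1 + 1 + 1 = 3 (the new accept is not ε-reachable since no branch accepts ε)
  (a ∪ b)* : |closure| = 1 (new start) + 3 (body) + 1 (new accept) = 5
  (a ∪ b)*b : the left operand accepts ε, so the closure extends into the next operand (the shared merged state is already counted); |closure| = 5 + (1−1) = 5

5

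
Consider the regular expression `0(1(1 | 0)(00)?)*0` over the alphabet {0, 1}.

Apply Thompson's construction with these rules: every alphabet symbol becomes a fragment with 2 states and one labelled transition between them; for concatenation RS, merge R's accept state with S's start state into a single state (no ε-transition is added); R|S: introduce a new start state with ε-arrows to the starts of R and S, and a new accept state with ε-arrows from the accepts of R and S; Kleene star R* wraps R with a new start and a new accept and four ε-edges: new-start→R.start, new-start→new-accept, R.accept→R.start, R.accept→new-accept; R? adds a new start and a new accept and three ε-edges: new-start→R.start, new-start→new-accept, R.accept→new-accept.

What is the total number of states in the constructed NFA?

Bottom-up over the parse tree:
Each of the 7 symbol leaves contributes a 2-state fragment.
  1 | 0 = 6 states
  00 = 3 states
  (00)? = 5 states
  1(1 | 0)(00)? = 11 states
  (1(1 | 0)(00)?)* = 13 states
  0(1(1 | 0)(00)?)*0 = 15 states

15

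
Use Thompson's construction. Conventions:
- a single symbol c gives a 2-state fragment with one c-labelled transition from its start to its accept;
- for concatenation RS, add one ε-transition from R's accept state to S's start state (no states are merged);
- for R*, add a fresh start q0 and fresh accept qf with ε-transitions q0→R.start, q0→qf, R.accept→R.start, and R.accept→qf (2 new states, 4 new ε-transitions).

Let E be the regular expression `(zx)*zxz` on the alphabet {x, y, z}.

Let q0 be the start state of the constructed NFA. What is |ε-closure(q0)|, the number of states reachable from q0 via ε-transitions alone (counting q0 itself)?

4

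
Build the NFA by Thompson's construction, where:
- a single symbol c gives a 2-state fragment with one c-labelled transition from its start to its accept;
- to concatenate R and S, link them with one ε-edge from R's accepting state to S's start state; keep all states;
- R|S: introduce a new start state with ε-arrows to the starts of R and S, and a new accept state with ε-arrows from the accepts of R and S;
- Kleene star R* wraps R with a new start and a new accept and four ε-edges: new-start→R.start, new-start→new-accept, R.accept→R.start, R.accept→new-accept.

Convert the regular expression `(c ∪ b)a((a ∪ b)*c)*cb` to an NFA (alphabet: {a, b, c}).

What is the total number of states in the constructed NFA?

24

Recursing over subexpressions:
Each of the 8 symbol leaves contributes a 2-state fragment.
  c ∪ b : 6 states
  a ∪ b : 6 states
  (a ∪ b)* : 8 states
  (a ∪ b)*c : 10 states
  ((a ∪ b)*c)* : 12 states
  (c ∪ b)a((a ∪ b)*c)*cb : 24 states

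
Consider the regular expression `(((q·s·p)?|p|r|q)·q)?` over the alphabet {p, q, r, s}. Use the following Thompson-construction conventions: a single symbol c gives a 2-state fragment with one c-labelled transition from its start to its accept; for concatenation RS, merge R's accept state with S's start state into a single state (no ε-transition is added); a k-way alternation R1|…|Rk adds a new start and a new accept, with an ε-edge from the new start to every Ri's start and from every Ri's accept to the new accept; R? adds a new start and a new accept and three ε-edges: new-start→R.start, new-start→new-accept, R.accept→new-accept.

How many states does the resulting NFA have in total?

Bottom-up over the parse tree:
Each of the 7 symbol leaves contributes a 2-state fragment.
  q·s·p : 4 states
  (q·s·p)? : 6 states
  (q·s·p)?|p|r|q : 14 states
  ((q·s·p)?|p|r|q)·q : 15 states
  (((q·s·p)?|p|r|q)·q)? : 17 states

17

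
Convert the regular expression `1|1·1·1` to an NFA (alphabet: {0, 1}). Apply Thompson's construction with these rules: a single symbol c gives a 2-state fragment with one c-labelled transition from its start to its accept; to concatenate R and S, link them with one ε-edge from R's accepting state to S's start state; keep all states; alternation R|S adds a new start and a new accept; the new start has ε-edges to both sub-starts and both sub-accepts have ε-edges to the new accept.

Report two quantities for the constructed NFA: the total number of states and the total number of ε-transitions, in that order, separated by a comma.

By structural recursion:
Each of the 4 symbol leaves contributes 2 states and 0 ε-transitions.
  1·1·1 = 6 states, 2 ε-transitions
  1|1·1·1 = 10 states, 6 ε-transitions

10, 6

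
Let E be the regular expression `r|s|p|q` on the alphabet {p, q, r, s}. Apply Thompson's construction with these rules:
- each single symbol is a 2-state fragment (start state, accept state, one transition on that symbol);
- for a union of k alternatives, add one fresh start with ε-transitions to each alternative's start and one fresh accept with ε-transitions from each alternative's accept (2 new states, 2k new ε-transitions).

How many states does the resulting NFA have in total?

10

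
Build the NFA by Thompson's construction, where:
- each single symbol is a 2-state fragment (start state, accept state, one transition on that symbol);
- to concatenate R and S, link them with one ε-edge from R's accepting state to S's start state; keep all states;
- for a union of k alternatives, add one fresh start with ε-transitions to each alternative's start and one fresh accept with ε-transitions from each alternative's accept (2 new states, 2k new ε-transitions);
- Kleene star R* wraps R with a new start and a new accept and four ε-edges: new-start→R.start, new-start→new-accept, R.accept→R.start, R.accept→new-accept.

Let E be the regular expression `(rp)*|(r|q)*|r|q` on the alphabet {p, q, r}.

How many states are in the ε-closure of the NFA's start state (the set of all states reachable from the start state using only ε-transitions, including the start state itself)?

Let C(F) = |ε-closure(F.start)| within fragment F, and note whether F accepts ε. Symbol fragments have C = 1 and do not accept ε. Then:
  rp → same as the first factor's closure: |closure| = 1
  (rp)* → |closure| = 1 (new start) + 1 (body) + 1 (new accept) = 3
  r|q → |closure| = 1 + 1 + 1 = 3 (the new accept is not ε-reachable since no branch accepts ε)
  (r|q)* → |closure| = 1 (new start) + 3 (body) + 1 (new accept) = 5
  (rp)*|(r|q)*|r|q → |closure| = 1 (new start) + (3 + 5 + 1 + 1) + 1 (new accept, since some branch ε-reaches its own accept) = 12

12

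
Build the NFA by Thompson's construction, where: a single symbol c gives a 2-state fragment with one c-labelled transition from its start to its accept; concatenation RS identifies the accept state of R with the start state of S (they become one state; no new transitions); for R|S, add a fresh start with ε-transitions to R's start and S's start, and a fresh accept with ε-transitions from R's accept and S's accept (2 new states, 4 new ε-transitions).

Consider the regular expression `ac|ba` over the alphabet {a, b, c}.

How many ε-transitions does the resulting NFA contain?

By structural recursion:
Each of the 4 symbol leaves contributes 0 ε-transitions.
  ac → 0 ε-transitions
  ba → 0 ε-transitions
  ac|ba → 4 ε-transitions

4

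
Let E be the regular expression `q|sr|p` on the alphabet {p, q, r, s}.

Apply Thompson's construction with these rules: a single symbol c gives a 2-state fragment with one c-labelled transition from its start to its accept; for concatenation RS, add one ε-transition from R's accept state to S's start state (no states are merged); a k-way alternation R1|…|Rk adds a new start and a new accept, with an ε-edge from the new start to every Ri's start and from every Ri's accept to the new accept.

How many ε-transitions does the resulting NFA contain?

7

Recursing over subexpressions:
Each of the 4 symbol leaves contributes 0 ε-transitions.
  sr = 1 ε-transition
  q|sr|p = 7 ε-transitions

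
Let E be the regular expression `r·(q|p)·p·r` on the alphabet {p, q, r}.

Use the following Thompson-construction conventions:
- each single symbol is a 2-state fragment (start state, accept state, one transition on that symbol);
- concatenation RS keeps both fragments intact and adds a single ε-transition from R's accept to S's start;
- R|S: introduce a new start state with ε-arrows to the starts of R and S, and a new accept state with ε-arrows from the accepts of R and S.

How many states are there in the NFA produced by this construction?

12

Building bottom-up:
Each of the 5 symbol leaves contributes a 2-state fragment.
  q|p — 6 states
  r·(q|p)·p·r — 12 states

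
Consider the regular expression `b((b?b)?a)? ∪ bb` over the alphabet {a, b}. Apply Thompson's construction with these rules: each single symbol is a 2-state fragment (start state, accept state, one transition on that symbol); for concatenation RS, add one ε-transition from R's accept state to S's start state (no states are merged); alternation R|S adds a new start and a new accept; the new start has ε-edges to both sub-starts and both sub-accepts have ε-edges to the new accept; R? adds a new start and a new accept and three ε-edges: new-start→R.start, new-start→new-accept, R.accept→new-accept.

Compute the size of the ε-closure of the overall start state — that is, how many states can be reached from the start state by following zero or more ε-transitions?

3

Let C(F) = |ε-closure(F.start)| within fragment F, and note whether F accepts ε. Symbol fragments have C = 1 and do not accept ε. Then:
  b? — new start has ε-edges to the inner start and to the new accept, so |ε-closure| = 2 + 1 = 3
  b?b — the left operand accepts ε, so the closure extends into the next operand (via the concat ε-link); |ε-closure| = 3 + 1 = 4
  (b?b)? — |ε-closure| = 1 (new start) + 4 (body) + 1 (new accept, via ε) = 6
  (b?b)?a — |ε-closure| = 6 + 1 = 7 (closure spills across the concat boundary because the left factor accepts ε)
  ((b?b)?a)? — new start has ε-edges to the inner start and to the new accept, so |ε-closure| = 2 + 7 = 9
  b((b?b)?a)? — same as the first factor's closure: |ε-closure| = 1
  bb — |ε-closure| equals the left operand's closure size = 1 (its accept is not ε-reachable, so the closure stops there)
  b((b?b)?a)? ∪ bb — |ε-closure| = 1 + 1 + 1 = 3 (the new accept is not ε-reachable since no branch accepts ε)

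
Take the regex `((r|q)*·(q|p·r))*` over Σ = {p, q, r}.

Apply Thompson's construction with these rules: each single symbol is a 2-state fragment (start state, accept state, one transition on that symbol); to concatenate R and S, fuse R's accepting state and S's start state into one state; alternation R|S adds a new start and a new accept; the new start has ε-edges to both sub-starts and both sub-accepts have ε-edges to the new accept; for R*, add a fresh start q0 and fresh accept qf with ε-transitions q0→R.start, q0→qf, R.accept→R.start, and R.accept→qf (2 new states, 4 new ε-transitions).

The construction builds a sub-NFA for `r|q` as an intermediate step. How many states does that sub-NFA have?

Fragment for `r|q`:
Each of the 2 symbol leaves contributes a 2-state fragment.
  r|q → 6 states

6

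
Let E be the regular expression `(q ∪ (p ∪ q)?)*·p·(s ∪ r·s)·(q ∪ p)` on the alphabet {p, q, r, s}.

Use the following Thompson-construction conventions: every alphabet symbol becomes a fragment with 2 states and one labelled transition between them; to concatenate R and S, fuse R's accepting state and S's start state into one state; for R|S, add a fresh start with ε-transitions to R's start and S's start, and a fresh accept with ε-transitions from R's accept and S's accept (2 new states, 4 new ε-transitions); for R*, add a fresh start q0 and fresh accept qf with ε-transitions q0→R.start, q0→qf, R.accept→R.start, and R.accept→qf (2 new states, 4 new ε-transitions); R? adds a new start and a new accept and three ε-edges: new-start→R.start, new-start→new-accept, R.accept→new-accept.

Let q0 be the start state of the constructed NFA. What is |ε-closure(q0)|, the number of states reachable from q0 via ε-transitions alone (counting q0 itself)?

10

Compute the ε-closure size of each fragment's start state recursively; a symbol fragment's start has no outgoing ε-edge, so its closure is just itself (size 1).
  p ∪ q → new start ε-reaches every alternative's start; none of them accept ε, so the new accept is not reached: C = 1 + 1 + 1 = 3
  (p ∪ q)? → new start has ε-edges to the inner start and to the new accept, so C = 2 + 3 = 5
  q ∪ (p ∪ q)? → C = 1 (new start) + (1 + 5) + 1 (new accept, since some branch ε-reaches its own accept) = 8
  (q ∪ (p ∪ q)?)* → new start has ε-edges to the inner start and to the new accept, so C = 2 + 8 = 10
  r·s → C equals the left operand's closure size = 1 (its accept is not ε-reachable, so the closure stops there)
  s ∪ r·s → new start ε-reaches every alternative's start; none of them accept ε, so the new accept is not reached: C = 1 + 1 + 1 = 3
  q ∪ p → new start ε-reaches every alternative's start; none of them accept ε, so the new accept is not reached: C = 1 + 1 + 1 = 3
  (q ∪ (p ∪ q)?)*·p·(s ∪ r·s)·(q ∪ p) → C = 10 + (1−1) = 10 (closure spills across the concat boundary because the left factor accepts ε)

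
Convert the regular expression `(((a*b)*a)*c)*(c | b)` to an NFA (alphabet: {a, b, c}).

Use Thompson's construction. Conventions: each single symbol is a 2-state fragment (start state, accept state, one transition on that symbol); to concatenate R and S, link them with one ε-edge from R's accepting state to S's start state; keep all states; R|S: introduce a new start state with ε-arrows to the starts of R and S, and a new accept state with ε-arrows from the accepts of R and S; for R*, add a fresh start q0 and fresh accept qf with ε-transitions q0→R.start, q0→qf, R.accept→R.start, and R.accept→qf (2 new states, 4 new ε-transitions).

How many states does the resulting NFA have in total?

By structural recursion:
Each of the 6 symbol leaves contributes a 2-state fragment.
  a* = 4 states
  a*b = 6 states
  (a*b)* = 8 states
  (a*b)*a = 10 states
  ((a*b)*a)* = 12 states
  ((a*b)*a)*c = 14 states
  (((a*b)*a)*c)* = 16 states
  c | b = 6 states
  (((a*b)*a)*c)*(c | b) = 22 states

22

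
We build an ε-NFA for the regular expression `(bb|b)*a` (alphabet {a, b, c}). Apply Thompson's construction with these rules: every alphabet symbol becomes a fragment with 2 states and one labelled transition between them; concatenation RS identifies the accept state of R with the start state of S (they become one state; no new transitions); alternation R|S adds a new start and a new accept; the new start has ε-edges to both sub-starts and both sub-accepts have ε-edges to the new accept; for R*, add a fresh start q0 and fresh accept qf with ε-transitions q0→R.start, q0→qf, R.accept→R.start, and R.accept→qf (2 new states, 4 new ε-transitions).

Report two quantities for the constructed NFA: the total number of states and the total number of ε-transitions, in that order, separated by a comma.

Per subexpression:
Each of the 4 symbol leaves contributes 2 states and 0 ε-transitions.
  bb — 3 states, 0 ε-transitions
  bb|b — 7 states, 4 ε-transitions
  (bb|b)* — 9 states, 8 ε-transitions
  (bb|b)*a — 10 states, 8 ε-transitions

10, 8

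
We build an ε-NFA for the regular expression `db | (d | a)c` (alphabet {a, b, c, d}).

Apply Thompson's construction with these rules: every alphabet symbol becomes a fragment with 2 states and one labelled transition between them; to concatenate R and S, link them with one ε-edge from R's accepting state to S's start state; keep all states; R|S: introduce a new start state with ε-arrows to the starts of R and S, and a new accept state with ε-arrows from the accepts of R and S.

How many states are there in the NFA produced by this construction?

Per subexpression:
Each of the 5 symbol leaves contributes a 2-state fragment.
  db = 4 states
  d | a = 6 states
  (d | a)c = 8 states
  db | (d | a)c = 14 states

14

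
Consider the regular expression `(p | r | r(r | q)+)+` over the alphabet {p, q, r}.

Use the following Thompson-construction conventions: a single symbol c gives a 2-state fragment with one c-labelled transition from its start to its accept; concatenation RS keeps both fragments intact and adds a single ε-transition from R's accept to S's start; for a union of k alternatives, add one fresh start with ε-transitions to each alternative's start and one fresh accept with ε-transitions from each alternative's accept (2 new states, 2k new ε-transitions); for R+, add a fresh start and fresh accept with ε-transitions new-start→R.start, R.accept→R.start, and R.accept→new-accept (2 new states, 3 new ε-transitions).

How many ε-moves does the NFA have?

By structural recursion:
Each of the 5 symbol leaves contributes 0 ε-transitions.
  r | q = 4 ε-transitions
  (r | q)+ = 7 ε-transitions
  r(r | q)+ = 8 ε-transitions
  p | r | r(r | q)+ = 14 ε-transitions
  (p | r | r(r | q)+)+ = 17 ε-transitions

17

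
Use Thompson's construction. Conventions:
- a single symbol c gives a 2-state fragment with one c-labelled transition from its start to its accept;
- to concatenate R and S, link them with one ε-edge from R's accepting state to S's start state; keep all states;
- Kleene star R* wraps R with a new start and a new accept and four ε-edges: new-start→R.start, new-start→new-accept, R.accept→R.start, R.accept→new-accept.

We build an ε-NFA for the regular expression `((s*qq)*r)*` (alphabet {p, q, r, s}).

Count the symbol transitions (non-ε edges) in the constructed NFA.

Recursing over subexpressions:
Each of the 4 symbol leaves contributes exactly 1 symbol transition.
  s* — 1 symbol transition
  s*qq — 3 symbol transitions
  (s*qq)* — 3 symbol transitions
  (s*qq)*r — 4 symbol transitions
  ((s*qq)*r)* — 4 symbol transitions

4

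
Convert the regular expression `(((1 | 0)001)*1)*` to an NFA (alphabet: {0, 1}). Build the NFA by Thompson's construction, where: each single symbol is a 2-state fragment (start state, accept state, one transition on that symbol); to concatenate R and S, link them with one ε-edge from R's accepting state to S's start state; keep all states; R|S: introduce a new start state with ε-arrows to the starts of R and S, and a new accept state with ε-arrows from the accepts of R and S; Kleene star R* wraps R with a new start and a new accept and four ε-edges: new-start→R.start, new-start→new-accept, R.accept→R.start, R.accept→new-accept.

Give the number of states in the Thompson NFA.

Recursing over subexpressions:
Each of the 6 symbol leaves contributes a 2-state fragment.
  1 | 0 → 6 states
  (1 | 0)001 → 12 states
  ((1 | 0)001)* → 14 states
  ((1 | 0)001)*1 → 16 states
  (((1 | 0)001)*1)* → 18 states

18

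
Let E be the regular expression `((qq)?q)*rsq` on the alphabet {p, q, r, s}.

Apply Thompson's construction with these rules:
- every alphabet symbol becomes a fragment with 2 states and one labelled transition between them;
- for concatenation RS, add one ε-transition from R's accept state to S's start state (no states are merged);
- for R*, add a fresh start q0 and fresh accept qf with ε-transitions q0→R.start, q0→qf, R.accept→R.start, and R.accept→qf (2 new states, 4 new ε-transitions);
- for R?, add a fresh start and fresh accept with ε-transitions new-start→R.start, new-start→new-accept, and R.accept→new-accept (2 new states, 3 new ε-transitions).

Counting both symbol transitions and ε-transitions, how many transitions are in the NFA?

Recursing over subexpressions:
Each of the 6 symbol leaves contributes 1 transition (1 symbol, 0 ε).
  qq : 3 transitions (2 symbol, 1 ε)
  (qq)? : 6 transitions (2 symbol, 4 ε)
  (qq)?q : 8 transitions (3 symbol, 5 ε)
  ((qq)?q)* : 12 transitions (3 symbol, 9 ε)
  ((qq)?q)*rsq : 18 transitions (6 symbol, 12 ε)

18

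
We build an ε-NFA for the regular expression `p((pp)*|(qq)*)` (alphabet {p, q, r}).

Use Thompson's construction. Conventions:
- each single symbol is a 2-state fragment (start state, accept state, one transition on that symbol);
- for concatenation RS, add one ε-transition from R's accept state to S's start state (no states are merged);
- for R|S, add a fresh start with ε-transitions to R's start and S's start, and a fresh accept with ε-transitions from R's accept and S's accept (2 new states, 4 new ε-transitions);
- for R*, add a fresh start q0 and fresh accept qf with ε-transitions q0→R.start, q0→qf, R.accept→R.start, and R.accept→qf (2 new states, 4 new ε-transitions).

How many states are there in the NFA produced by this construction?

Bottom-up over the parse tree:
Each of the 5 symbol leaves contributes a 2-state fragment.
  pp — 4 states
  (pp)* — 6 states
  qq — 4 states
  (qq)* — 6 states
  (pp)*|(qq)* — 14 states
  p((pp)*|(qq)*) — 16 states

16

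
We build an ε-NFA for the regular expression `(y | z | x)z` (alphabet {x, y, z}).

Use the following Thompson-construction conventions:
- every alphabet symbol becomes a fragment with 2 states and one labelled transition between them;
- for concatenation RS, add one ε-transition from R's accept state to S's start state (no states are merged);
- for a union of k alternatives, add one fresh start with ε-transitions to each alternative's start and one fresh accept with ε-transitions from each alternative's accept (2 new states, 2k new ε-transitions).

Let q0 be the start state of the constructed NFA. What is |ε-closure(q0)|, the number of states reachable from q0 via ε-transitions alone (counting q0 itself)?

4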